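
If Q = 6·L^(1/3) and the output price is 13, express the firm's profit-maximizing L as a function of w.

L(w) = (26/w)^(3/2)

MP_L = (1/3)·6·L^(-2/3) = 2·L^(-2/3).
Setting P·MP_L = w: 26·L^(-2/3) = w.
Solving for L: L^(-2/3) = w/26, so L = (26/w)^(3/2).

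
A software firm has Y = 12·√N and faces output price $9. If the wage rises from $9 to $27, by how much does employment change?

ΔN = -32

From P·MP_N = w with MP_N = 6·N^(-1/2), the labor demand is N(w) = (54/w)^(2).
At w = 9: N = 36. At w = 27: N = 4.
ΔN = 4 − 36 = -32.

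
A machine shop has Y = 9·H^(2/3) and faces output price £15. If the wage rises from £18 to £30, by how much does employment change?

From P·MP_H = w with MP_H = 6·H^(-1/3), the labor demand is H(w) = (90/w)^(3).
At w = 18: H = 125. At w = 30: H = 27.
ΔH = 27 − 125 = -98.

ΔH = -98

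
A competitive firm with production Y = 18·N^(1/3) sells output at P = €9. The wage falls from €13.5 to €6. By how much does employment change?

ΔN = 19

From P·MP_N = w with MP_N = 6·N^(-2/3), the labor demand is N(w) = (54/w)^(3/2).
At w = 13.5: N = 8. At w = 6: N = 27.
ΔN = 27 − 8 = 19.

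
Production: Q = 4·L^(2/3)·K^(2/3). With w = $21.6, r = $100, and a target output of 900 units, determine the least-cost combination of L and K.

Cost minimization requires the marginal rate of technical substitution to equal the input-price ratio: MP_L/MP_K = w/r.
Here MP_L/MP_K = (2/3)·(K/L)/(2/3) = (K/L). Setting this equal to 21.6/100 = 0.216 gives K = 0.216L.
Substituting into Q = 900: 4·L^(2/3)·(0.216L)^(2/3) = 900.
Solving, L = 125 and K = 27.

L* = 125, K* = 27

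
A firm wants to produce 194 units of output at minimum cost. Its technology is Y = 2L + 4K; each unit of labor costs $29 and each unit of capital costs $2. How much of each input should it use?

The inputs are perfect substitutes, so the firm uses whichever has the lower cost per unit of output.
Cost per unit of output via L is w/2 = 14.5; via K it is r/4 = 0.5. K is cheaper.
Producing Y = 194 with K alone: L = 0, K = 48.5.

L* = 0, K* = 48.5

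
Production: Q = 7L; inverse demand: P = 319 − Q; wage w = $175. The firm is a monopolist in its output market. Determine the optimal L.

L* = 21

Marginal revenue from the inverse demand is MR = 319 − 2Q.
The marginal product is MP_L = 7.
A monopolist hires until marginal revenue product equals the wage: MR·MP_L = w.
(319 − 14L)·7 = 175, so L = 21.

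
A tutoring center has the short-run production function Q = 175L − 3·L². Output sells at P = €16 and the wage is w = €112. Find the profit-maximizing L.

L* = 28

The marginal product of L is MP_L = 175 − 6L.
A price-taking firm hires until the value of the marginal product equals the wage: P·MP_L = w, so 16·(175 − 6L) = 112.
Then 175 − 6L = 7, giving L = 28.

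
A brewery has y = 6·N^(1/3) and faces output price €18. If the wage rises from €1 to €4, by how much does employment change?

ΔN = -189

From P·MP_N = w with MP_N = 2·N^(-2/3), the labor demand is N(w) = (36/w)^(3/2).
At w = 1: N = 216. At w = 4: N = 27.
ΔN = 27 − 216 = -189.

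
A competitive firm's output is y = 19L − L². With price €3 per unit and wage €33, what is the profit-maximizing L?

L* = 4

The marginal product of L is MP_L = 19 − 2L.
A price-taking firm hires until the value of the marginal product equals the wage: P·MP_L = w, so 3·(19 − 2L) = 33.
Then 19 − 2L = 11, giving L = 4.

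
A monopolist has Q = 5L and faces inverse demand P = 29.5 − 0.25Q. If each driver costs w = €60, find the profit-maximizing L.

Marginal revenue from the inverse demand is MR = 29.5 − 0.5Q.
The marginal product is MP_L = 5.
A monopolist hires until marginal revenue product equals the wage: MR·MP_L = w.
(29.5 − 2.5L)·5 = 60, so L = 7.

L* = 7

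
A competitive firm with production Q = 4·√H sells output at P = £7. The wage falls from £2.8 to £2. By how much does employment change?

ΔH = 24

From P·MP_H = w with MP_H = 2·H^(-1/2), the labor demand is H(w) = (14/w)^(2).
At w = 2.8: H = 25. At w = 2: H = 49.
ΔH = 49 − 25 = 24.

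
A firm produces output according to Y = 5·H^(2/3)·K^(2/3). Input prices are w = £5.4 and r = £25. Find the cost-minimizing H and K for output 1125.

H* = 125, K* = 27

Cost minimization requires the marginal rate of technical substitution to equal the input-price ratio: MP_H/MP_K = w/r.
Here MP_H/MP_K = (2/3)·(K/H)/(2/3) = (K/H). Setting this equal to 5.4/25 = 0.216 gives K = 0.216H.
Substituting into Y = 1125: 5·H^(2/3)·(0.216H)^(2/3) = 1125.
Solving, H = 125 and K = 27.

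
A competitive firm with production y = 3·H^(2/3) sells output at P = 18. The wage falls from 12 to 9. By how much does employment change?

From P·MP_H = w with MP_H = 2·H^(-1/3), the labor demand is H(w) = (36/w)^(3).
At w = 12: H = 27. At w = 9: H = 64.
ΔH = 64 − 27 = 37.

ΔH = 37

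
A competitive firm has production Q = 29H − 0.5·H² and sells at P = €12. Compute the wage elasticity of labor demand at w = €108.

ε = -0.45

From P·MP_H = w with MP_H = 29 − H, labor demand is H(w) = 29 − w/12.
dH/dw = −1/(12) = -1/12.
At w = 108, H = 20, so ε = (dH/dw)·(w/H) = (-1/12)·(108/20) = -0.45.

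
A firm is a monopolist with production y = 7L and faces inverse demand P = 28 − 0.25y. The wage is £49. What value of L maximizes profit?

L* = 6

Marginal revenue from the inverse demand is MR = 28 − 0.5y.
The marginal product is MP_L = 7.
A monopolist hires until marginal revenue product equals the wage: MR·MP_L = w.
(28 − 3.5L)·7 = 49, so L = 6.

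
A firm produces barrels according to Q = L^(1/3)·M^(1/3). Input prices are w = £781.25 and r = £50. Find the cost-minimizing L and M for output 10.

L* = 8, M* = 125

Cost minimization requires the marginal rate of technical substitution to equal the input-price ratio: MP_L/MP_M = w/r.
Here MP_L/MP_M = (1/3)·(M/L)/(1/3) = (M/L). Setting this equal to 781.25/50 = 15.625 gives M = 15.625L.
Substituting into Q = 10: L^(1/3)·(15.625L)^(1/3) = 10.
Solving, L = 8 and M = 125.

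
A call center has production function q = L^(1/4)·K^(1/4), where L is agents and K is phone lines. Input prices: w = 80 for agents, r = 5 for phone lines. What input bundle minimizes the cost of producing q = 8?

Cost minimization requires the marginal rate of technical substitution to equal the input-price ratio: MP_L/MP_K = w/r.
Here MP_L/MP_K = (1/4)·(K/L)/(1/4) = (K/L). Setting this equal to 80/5 = 16 gives K = 16L.
Substituting into q = 8: L^(1/4)·(16L)^(1/4) = 8.
Solving, L = 16 and K = 256.

L* = 16, K* = 256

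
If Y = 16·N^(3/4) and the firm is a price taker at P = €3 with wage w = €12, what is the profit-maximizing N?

N* = 81

MP_N = (3/4)·16·N^(-1/4) = 12·N^(-1/4).
Profit maximization for a price taker requires P·MP_N = w: 3·12·N^(-1/4) = 12.
So N^(-1/4) = 1/3, which gives N = 81.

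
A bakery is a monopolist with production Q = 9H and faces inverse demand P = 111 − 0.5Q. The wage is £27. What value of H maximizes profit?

Marginal revenue from the inverse demand is MR = 111 − Q.
The marginal product is MP_H = 9.
A monopolist hires until marginal revenue product equals the wage: MR·MP_H = w.
(111 − 9H)·9 = 27, so H = 12.

H* = 12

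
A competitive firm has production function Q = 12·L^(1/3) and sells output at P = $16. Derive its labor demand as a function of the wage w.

MP_L = (1/3)·12·L^(-2/3) = 4·L^(-2/3).
Setting P·MP_L = w: 64·L^(-2/3) = w.
Solving for L: L^(-2/3) = w/64, so L = (64/w)^(3/2).

L(w) = (64/w)^(3/2)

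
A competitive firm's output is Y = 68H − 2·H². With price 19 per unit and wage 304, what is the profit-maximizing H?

The marginal product of H is MP_H = 68 − 4H.
A price-taking firm hires until the value of the marginal product equals the wage: P·MP_H = w, so 19·(68 − 4H) = 304.
Then 68 − 4H = 16, giving H = 13.

H* = 13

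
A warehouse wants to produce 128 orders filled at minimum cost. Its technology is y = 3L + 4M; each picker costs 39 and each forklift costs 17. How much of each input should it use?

L* = 0, M* = 32

The inputs are perfect substitutes, so the firm uses whichever has the lower cost per unit of output.
Cost per unit of output via L is w/3 = 13; via M it is r/4 = 4.25. M is cheaper.
Producing y = 128 with M alone: L = 0, M = 32.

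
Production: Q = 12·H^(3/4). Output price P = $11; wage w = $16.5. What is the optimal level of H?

MP_H = (3/4)·12·H^(-1/4) = 9·H^(-1/4).
Profit maximization for a price taker requires P·MP_H = w: 11·9·H^(-1/4) = 16.5.
So H^(-1/4) = 1/6, which gives H = 1296.

H* = 1296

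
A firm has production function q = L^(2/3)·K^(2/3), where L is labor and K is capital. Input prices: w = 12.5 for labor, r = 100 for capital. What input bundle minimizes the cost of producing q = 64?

L* = 64, K* = 8

Cost minimization requires the marginal rate of technical substitution to equal the input-price ratio: MP_L/MP_K = w/r.
Here MP_L/MP_K = (2/3)·(K/L)/(2/3) = (K/L). Setting this equal to 12.5/100 = 0.125 gives K = 0.125L.
Substituting into q = 64: L^(2/3)·(0.125L)^(2/3) = 64.
Solving, L = 64 and K = 8.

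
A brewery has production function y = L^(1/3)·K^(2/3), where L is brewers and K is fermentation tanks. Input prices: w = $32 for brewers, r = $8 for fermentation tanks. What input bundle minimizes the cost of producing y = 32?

L* = 8, K* = 64

Cost minimization requires the marginal rate of technical substitution to equal the input-price ratio: MP_L/MP_K = w/r.
Here MP_L/MP_K = (1/3)·(K/L)/(2/3) = 0.5·(K/L). Setting this equal to 32/8 = 4 gives K = 8L.
Substituting into y = 32: L^(1/3)·(8L)^(2/3) = 32.
Solving, L = 8 and K = 64.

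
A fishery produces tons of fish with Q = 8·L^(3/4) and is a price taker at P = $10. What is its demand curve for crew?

MP_L = (3/4)·8·L^(-1/4) = 6·L^(-1/4).
Setting P·MP_L = w: 60·L^(-1/4) = w.
Solving for L: L^(-1/4) = w/60, so L = (60/w)^(4).

L(w) = (60/w)^(4)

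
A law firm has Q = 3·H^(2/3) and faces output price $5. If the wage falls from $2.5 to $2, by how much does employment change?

From P·MP_H = w with MP_H = 2·H^(-1/3), the labor demand is H(w) = (10/w)^(3).
At w = 2.5: H = 64. At w = 2: H = 125.
ΔH = 125 − 64 = 61.

ΔH = 61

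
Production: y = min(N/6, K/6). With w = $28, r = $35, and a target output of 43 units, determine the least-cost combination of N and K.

N* = 258, K* = 258

With a fixed-proportions technology, the cost-minimizing bundle uses no slack in either input: N/6 = K/6 = y.
So N = 6·43 = 258 and K = 6·43 = 258.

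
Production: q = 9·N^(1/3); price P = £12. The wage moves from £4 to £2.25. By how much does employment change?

From P·MP_N = w with MP_N = 3·N^(-2/3), the labor demand is N(w) = (36/w)^(3/2).
At w = 4: N = 27. At w = 2.25: N = 64.
ΔN = 64 − 27 = 37.

ΔN = 37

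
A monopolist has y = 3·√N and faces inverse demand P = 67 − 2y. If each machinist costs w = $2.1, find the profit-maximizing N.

N* = 25

Marginal revenue from the inverse demand is MR = 67 − 4y.
The marginal product is MP_N = 1.5·N^(-1/2).
A monopolist hires until marginal revenue product equals the wage: MR·MP_N = w.
At N, y = 3·√N. Substituting and solving: (67 − 12·√N)·1.5·N^(-1/2) = 2.1 gives N = 25.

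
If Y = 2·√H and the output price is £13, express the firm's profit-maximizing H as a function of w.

H(w) = 169/w²

MP_H = (1/2)·2·H^(-1/2) = H^(-1/2).
Setting P·MP_H = w: 13·H^(-1/2) = w.
Solving for H: H^(-1/2) = w/13, so H = (13/w)^(2).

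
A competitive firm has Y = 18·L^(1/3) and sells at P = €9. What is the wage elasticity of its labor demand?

MP_L = (1/3)·18·L^(-2/3), so P·MP_L = w gives 54·L^(-2/3) = w.
Solving, L(w) = (54/w)^(3/2). This is a constant-elasticity form: L ∝ w^(−3/2), so ε = −3/2.

ε = -1.5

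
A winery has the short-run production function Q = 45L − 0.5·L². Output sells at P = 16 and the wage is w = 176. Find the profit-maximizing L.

The marginal product of L is MP_L = 45 − L.
A price-taking firm hires until the value of the marginal product equals the wage: P·MP_L = w, so 16·(45 − L) = 176.
Then 45 − L = 11, giving L = 34.

L* = 34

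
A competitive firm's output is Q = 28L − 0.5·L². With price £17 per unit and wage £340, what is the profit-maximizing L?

L* = 8

The marginal product of L is MP_L = 28 − L.
A price-taking firm hires until the value of the marginal product equals the wage: P·MP_L = w, so 17·(28 − L) = 340.
Then 28 − L = 20, giving L = 8.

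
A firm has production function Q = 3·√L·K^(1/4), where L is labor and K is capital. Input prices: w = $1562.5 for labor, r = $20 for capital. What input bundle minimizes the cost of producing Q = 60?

Cost minimization requires the marginal rate of technical substitution to equal the input-price ratio: MP_L/MP_K = w/r.
Here MP_L/MP_K = (1/2)·(K/L)/(1/4) = 2·(K/L). Setting this equal to 1562.5/20 = 78.125 gives K = 39.0625L.
Substituting into Q = 60: 3·L^(1/2)·(39.0625L)^(1/4) = 60.
Solving, L = 16 and K = 625.

L* = 16, K* = 625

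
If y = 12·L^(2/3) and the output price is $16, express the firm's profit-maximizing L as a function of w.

MP_L = (2/3)·12·L^(-1/3) = 8·L^(-1/3).
Setting P·MP_L = w: 128·L^(-1/3) = w.
Solving for L: L^(-1/3) = w/128, so L = (128/w)^(3).

L(w) = 2097152/w³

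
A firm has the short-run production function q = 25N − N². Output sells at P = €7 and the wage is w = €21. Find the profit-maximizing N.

N* = 11

The marginal product of N is MP_N = 25 − 2N.
A price-taking firm hires until the value of the marginal product equals the wage: P·MP_N = w, so 7·(25 − 2N) = 21.
Then 25 − 2N = 3, giving N = 11.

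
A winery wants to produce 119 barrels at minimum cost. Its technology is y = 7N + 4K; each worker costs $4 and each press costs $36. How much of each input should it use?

The inputs are perfect substitutes, so the firm uses whichever has the lower cost per unit of output.
Cost per unit of output via N is w/7 = 4/7; via K it is r/4 = 9. N is cheaper.
Producing y = 119 with N alone: N = 17, K = 0.

N* = 17, K* = 0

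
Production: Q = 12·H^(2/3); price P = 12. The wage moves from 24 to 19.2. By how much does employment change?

From P·MP_H = w with MP_H = 8·H^(-1/3), the labor demand is H(w) = (96/w)^(3).
At w = 24: H = 64. At w = 19.2: H = 125.
ΔH = 125 − 64 = 61.

ΔH = 61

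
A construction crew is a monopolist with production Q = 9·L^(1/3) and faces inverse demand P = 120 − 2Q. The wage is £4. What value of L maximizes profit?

Marginal revenue from the inverse demand is MR = 120 − 4Q.
The marginal product is MP_L = 3·L^(-2/3).
A monopolist hires until marginal revenue product equals the wage: MR·MP_L = w.
At L, Q = 9·L^(1/3). Substituting and solving: (120 − 36·L^(1/3))·3·L^(-2/3) = 4 gives L = 27.

L* = 27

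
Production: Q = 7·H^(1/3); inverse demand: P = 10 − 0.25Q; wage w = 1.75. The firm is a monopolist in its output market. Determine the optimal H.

H* = 8

Marginal revenue from the inverse demand is MR = 10 − 0.5Q.
The marginal product is MP_H = (7/3)·H^(-2/3).
A monopolist hires until marginal revenue product equals the wage: MR·MP_H = w.
At H, Q = 7·H^(1/3). Substituting and solving: (10 − 3.5·H^(1/3))·(7/3)·H^(-2/3) = 1.75 gives H = 8.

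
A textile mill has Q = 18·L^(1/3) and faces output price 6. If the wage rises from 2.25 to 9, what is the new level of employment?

L* = 8

From P·MP_L = w with MP_L = 6·L^(-2/3), the labor demand is L(w) = (36/w)^(3/2).
At w = 2.25: L = 64. At w = 9: L = 8.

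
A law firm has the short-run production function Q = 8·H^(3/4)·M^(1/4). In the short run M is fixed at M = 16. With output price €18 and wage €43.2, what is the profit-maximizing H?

With M = 16, MP_H = (3/4)·8·H^(-1/4)·16^(1/4) = 12·H^(-1/4).
Profit maximization for a price taker requires P·MP_H = w: 18·12·H^(-1/4) = 43.2.
So H^(-1/4) = 0.2, which gives H = 625.

H* = 625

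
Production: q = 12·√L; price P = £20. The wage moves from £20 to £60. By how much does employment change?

From P·MP_L = w with MP_L = 6·L^(-1/2), the labor demand is L(w) = (120/w)^(2).
At w = 20: L = 36. At w = 60: L = 4.
ΔL = 4 − 36 = -32.

ΔL = -32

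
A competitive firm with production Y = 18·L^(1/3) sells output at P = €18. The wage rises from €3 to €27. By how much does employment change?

ΔL = -208

From P·MP_L = w with MP_L = 6·L^(-2/3), the labor demand is L(w) = (108/w)^(3/2).
At w = 3: L = 216. At w = 27: L = 8.
ΔL = 8 − 216 = -208.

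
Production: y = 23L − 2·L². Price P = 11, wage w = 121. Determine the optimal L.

The marginal product of L is MP_L = 23 − 4L.
A price-taking firm hires until the value of the marginal product equals the wage: P·MP_L = w, so 11·(23 − 4L) = 121.
Then 23 − 4L = 11, giving L = 3.

L* = 3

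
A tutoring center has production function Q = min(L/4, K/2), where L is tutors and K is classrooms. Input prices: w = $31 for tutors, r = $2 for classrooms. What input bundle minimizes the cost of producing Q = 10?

With a fixed-proportions technology, the cost-minimizing bundle uses no slack in either input: L/4 = K/2 = Q.
So L = 4·10 = 40 and K = 2·10 = 20.

L* = 40, K* = 20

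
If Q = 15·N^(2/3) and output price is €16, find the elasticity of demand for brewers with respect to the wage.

MP_N = (2/3)·15·N^(-1/3), so P·MP_N = w gives 160·N^(-1/3) = w.
Solving, N(w) = (160/w)^(3). This is a constant-elasticity form: N ∝ w^(−3), so ε = −3.

ε = -3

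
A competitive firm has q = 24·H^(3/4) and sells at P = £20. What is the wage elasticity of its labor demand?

MP_H = (3/4)·24·H^(-1/4), so P·MP_H = w gives 360·H^(-1/4) = w.
Solving, H(w) = (360/w)^(4). This is a constant-elasticity form: H ∝ w^(−4), so ε = −4.

ε = -4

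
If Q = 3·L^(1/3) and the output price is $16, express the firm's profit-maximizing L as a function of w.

MP_L = (1/3)·3·L^(-2/3) = L^(-2/3).
Setting P·MP_L = w: 16·L^(-2/3) = w.
Solving for L: L^(-2/3) = w/16, so L = (16/w)^(3/2).

L(w) = (16/w)^(3/2)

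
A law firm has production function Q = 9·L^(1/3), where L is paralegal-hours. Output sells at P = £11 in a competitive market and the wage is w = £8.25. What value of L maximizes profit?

L* = 8

MP_L = (1/3)·9·L^(-2/3) = 3·L^(-2/3).
Profit maximization for a price taker requires P·MP_L = w: 11·3·L^(-2/3) = 8.25.
So L^(-2/3) = 0.25, which gives L = 8.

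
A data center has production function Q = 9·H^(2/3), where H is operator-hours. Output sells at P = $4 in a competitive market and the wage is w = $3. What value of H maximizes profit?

H* = 512

MP_H = (2/3)·9·H^(-1/3) = 6·H^(-1/3).
Profit maximization for a price taker requires P·MP_H = w: 4·6·H^(-1/3) = 3.
So H^(-1/3) = 0.125, which gives H = 512.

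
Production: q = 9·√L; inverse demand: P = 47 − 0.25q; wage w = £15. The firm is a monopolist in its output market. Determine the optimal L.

L* = 36

Marginal revenue from the inverse demand is MR = 47 − 0.5q.
The marginal product is MP_L = 4.5·L^(-1/2).
A monopolist hires until marginal revenue product equals the wage: MR·MP_L = w.
At L, q = 9·√L. Substituting and solving: (47 − 4.5·√L)·4.5·L^(-1/2) = 15 gives L = 36.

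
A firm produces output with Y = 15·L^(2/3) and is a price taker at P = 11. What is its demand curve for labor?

MP_L = (2/3)·15·L^(-1/3) = 10·L^(-1/3).
Setting P·MP_L = w: 110·L^(-1/3) = w.
Solving for L: L^(-1/3) = w/110, so L = (110/w)^(3).

L(w) = 1331000/w³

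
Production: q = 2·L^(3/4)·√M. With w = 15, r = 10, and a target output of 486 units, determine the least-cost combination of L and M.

Cost minimization requires the marginal rate of technical substitution to equal the input-price ratio: MP_L/MP_M = w/r.
Here MP_L/MP_M = (3/4)·(M/L)/(1/2) = 1.5·(M/L). Setting this equal to 15/10 = 1.5 gives M = L.
Substituting into q = 486: 2·L^(3/4)·(L)^(1/2) = 486.
Solving, L = 81 and M = 81.

L* = 81, M* = 81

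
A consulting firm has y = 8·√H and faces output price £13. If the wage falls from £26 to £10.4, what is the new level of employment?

From P·MP_H = w with MP_H = 4·H^(-1/2), the labor demand is H(w) = (52/w)^(2).
At w = 26: H = 4. At w = 10.4: H = 25.

H* = 25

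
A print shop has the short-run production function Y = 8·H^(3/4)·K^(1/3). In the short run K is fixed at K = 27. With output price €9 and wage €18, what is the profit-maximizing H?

With K = 27, MP_H = (3/4)·8·H^(-1/4)·27^(1/3) = 18·H^(-1/4).
Profit maximization for a price taker requires P·MP_H = w: 9·18·H^(-1/4) = 18.
So H^(-1/4) = 1/9, which gives H = 6561.

H* = 6561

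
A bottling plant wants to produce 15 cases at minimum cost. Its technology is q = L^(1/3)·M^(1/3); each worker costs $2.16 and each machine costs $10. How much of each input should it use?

Cost minimization requires the marginal rate of technical substitution to equal the input-price ratio: MP_L/MP_M = w/r.
Here MP_L/MP_M = (1/3)·(M/L)/(1/3) = (M/L). Setting this equal to 2.16/10 = 0.216 gives M = 0.216L.
Substituting into q = 15: L^(1/3)·(0.216L)^(1/3) = 15.
Solving, L = 125 and M = 27.

L* = 125, M* = 27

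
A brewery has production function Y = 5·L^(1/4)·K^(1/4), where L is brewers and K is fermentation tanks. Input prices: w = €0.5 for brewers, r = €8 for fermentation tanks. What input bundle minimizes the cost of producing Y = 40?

Cost minimization requires the marginal rate of technical substitution to equal the input-price ratio: MP_L/MP_K = w/r.
Here MP_L/MP_K = (1/4)·(K/L)/(1/4) = (K/L). Setting this equal to 0.5/8 = 0.0625 gives K = 0.0625L.
Substituting into Y = 40: 5·L^(1/4)·(0.0625L)^(1/4) = 40.
Solving, L = 256 and K = 16.

L* = 256, K* = 16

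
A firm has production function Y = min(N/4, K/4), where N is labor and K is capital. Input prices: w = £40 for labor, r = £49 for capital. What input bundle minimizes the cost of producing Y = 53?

With a fixed-proportions technology, the cost-minimizing bundle uses no slack in either input: N/4 = K/4 = Y.
So N = 4·53 = 212 and K = 4·53 = 212.

N* = 212, K* = 212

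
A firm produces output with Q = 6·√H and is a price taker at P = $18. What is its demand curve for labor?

MP_H = (1/2)·6·H^(-1/2) = 3·H^(-1/2).
Setting P·MP_H = w: 54·H^(-1/2) = w.
Solving for H: H^(-1/2) = w/54, so H = (54/w)^(2).

H(w) = 2916/w²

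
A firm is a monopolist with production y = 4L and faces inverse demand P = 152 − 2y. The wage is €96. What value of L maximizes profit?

Marginal revenue from the inverse demand is MR = 152 − 4y.
The marginal product is MP_L = 4.
A monopolist hires until marginal revenue product equals the wage: MR·MP_L = w.
(152 − 16L)·4 = 96, so L = 8.

L* = 8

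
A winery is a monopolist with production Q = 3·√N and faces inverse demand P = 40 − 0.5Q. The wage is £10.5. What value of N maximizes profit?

Marginal revenue from the inverse demand is MR = 40 − Q.
The marginal product is MP_N = 1.5·N^(-1/2).
A monopolist hires until marginal revenue product equals the wage: MR·MP_N = w.
At N, Q = 3·√N. Substituting and solving: (40 − 3·√N)·1.5·N^(-1/2) = 10.5 gives N = 16.

N* = 16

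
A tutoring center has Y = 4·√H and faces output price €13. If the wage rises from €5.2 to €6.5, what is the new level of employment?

From P·MP_H = w with MP_H = 2·H^(-1/2), the labor demand is H(w) = (26/w)^(2).
At w = 5.2: H = 25. At w = 6.5: H = 16.

H* = 16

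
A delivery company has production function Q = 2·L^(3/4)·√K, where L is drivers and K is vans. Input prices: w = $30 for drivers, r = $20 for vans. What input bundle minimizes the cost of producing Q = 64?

Cost minimization requires the marginal rate of technical substitution to equal the input-price ratio: MP_L/MP_K = w/r.
Here MP_L/MP_K = (3/4)·(K/L)/(1/2) = 1.5·(K/L). Setting this equal to 30/20 = 1.5 gives K = L.
Substituting into Q = 64: 2·L^(3/4)·(L)^(1/2) = 64.
Solving, L = 16 and K = 16.

L* = 16, K* = 16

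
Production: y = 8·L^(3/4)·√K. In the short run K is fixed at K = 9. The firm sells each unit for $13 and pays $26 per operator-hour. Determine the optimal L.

L* = 6561

With K = 9, MP_L = (3/4)·8·L^(-1/4)·9^(1/2) = 18·L^(-1/4).
Profit maximization for a price taker requires P·MP_L = w: 13·18·L^(-1/4) = 26.
So L^(-1/4) = 1/9, which gives L = 6561.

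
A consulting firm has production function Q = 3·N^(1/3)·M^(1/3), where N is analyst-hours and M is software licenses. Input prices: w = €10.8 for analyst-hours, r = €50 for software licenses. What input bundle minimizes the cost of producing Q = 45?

N* = 125, M* = 27

Cost minimization requires the marginal rate of technical substitution to equal the input-price ratio: MP_N/MP_M = w/r.
Here MP_N/MP_M = (1/3)·(M/N)/(1/3) = (M/N). Setting this equal to 10.8/50 = 0.216 gives M = 0.216N.
Substituting into Q = 45: 3·N^(1/3)·(0.216N)^(1/3) = 45.
Solving, N = 125 and M = 27.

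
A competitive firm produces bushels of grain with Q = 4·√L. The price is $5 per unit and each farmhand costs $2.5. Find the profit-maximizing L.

L* = 16

MP_L = (1/2)·4·L^(-1/2) = 2·L^(-1/2).
Profit maximization for a price taker requires P·MP_L = w: 5·2·L^(-1/2) = 2.5.
So L^(-1/2) = 0.25, which gives L = 16.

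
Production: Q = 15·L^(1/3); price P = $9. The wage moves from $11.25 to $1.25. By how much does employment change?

ΔL = 208

From P·MP_L = w with MP_L = 5·L^(-2/3), the labor demand is L(w) = (45/w)^(3/2).
At w = 11.25: L = 8. At w = 1.25: L = 216.
ΔL = 216 − 8 = 208.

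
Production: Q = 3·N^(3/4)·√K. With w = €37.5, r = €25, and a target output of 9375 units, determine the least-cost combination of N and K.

N* = 625, K* = 625

Cost minimization requires the marginal rate of technical substitution to equal the input-price ratio: MP_N/MP_K = w/r.
Here MP_N/MP_K = (3/4)·(K/N)/(1/2) = 1.5·(K/N). Setting this equal to 37.5/25 = 1.5 gives K = N.
Substituting into Q = 9375: 3·N^(3/4)·(N)^(1/2) = 9375.
Solving, N = 625 and K = 625.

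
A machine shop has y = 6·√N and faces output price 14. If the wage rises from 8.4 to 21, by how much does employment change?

From P·MP_N = w with MP_N = 3·N^(-1/2), the labor demand is N(w) = (42/w)^(2).
At w = 8.4: N = 25. At w = 21: N = 4.
ΔN = 4 − 25 = -21.

ΔN = -21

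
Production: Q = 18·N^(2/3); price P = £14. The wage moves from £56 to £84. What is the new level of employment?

N* = 8

From P·MP_N = w with MP_N = 12·N^(-1/3), the labor demand is N(w) = (168/w)^(3).
At w = 56: N = 27. At w = 84: N = 8.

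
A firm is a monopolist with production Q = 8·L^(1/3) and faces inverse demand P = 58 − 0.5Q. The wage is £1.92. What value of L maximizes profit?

Marginal revenue from the inverse demand is MR = 58 − Q.
The marginal product is MP_L = (8/3)·L^(-2/3).
A monopolist hires until marginal revenue product equals the wage: MR·MP_L = w.
At L, Q = 8·L^(1/3). Substituting and solving: (58 − 8·L^(1/3))·(8/3)·L^(-2/3) = 1.92 gives L = 125.

L* = 125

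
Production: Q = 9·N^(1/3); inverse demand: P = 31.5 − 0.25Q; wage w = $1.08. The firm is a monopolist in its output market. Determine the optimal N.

Marginal revenue from the inverse demand is MR = 31.5 − 0.5Q.
The marginal product is MP_N = 3·N^(-2/3).
A monopolist hires until marginal revenue product equals the wage: MR·MP_N = w.
At N, Q = 9·N^(1/3). Substituting and solving: (31.5 − 4.5·N^(1/3))·3·N^(-2/3) = 1.08 gives N = 125.

N* = 125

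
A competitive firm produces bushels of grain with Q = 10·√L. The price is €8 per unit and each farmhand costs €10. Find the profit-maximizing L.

MP_L = (1/2)·10·L^(-1/2) = 5·L^(-1/2).
Profit maximization for a price taker requires P·MP_L = w: 8·5·L^(-1/2) = 10.
So L^(-1/2) = 0.25, which gives L = 16.

L* = 16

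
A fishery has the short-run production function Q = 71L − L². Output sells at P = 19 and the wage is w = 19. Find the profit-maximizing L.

L* = 35

The marginal product of L is MP_L = 71 − 2L.
A price-taking firm hires until the value of the marginal product equals the wage: P·MP_L = w, so 19·(71 − 2L) = 19.
Then 71 − 2L = 1, giving L = 35.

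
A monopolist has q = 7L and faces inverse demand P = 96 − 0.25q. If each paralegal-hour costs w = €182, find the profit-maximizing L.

Marginal revenue from the inverse demand is MR = 96 − 0.5q.
The marginal product is MP_L = 7.
A monopolist hires until marginal revenue product equals the wage: MR·MP_L = w.
(96 − 3.5L)·7 = 182, so L = 20.

L* = 20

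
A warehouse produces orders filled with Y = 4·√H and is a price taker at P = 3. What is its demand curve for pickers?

MP_H = (1/2)·4·H^(-1/2) = 2·H^(-1/2).
Setting P·MP_H = w: 6·H^(-1/2) = w.
Solving for H: H^(-1/2) = w/6, so H = (6/w)^(2).

H(w) = 36/w²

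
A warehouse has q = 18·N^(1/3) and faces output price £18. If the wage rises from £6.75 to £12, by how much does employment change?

ΔN = -37

From P·MP_N = w with MP_N = 6·N^(-2/3), the labor demand is N(w) = (108/w)^(3/2).
At w = 6.75: N = 64. At w = 12: N = 27.
ΔN = 27 − 64 = -37.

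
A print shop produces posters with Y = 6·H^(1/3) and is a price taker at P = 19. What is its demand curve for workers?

MP_H = (1/3)·6·H^(-2/3) = 2·H^(-2/3).
Setting P·MP_H = w: 38·H^(-2/3) = w.
Solving for H: H^(-2/3) = w/38, so H = (38/w)^(3/2).

H(w) = (38/w)^(3/2)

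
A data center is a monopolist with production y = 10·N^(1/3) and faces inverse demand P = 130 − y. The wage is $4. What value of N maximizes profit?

Marginal revenue from the inverse demand is MR = 130 − 2y.
The marginal product is MP_N = (10/3)·N^(-2/3).
A monopolist hires until marginal revenue product equals the wage: MR·MP_N = w.
At N, y = 10·N^(1/3). Substituting and solving: (130 − 20·N^(1/3))·(10/3)·N^(-2/3) = 4 gives N = 125.

N* = 125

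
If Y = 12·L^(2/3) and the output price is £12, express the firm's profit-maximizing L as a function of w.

MP_L = (2/3)·12·L^(-1/3) = 8·L^(-1/3).
Setting P·MP_L = w: 96·L^(-1/3) = w.
Solving for L: L^(-1/3) = w/96, so L = (96/w)^(3).

L(w) = 884736/w³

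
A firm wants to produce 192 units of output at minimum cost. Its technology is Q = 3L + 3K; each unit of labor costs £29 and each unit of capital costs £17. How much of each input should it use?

The inputs are perfect substitutes, so the firm uses whichever has the lower cost per unit of output.
Cost per unit of output via L is w/3 = 29/3; via K it is r/3 = 17/3. K is cheaper.
Producing Q = 192 with K alone: L = 0, K = 64.

L* = 0, K* = 64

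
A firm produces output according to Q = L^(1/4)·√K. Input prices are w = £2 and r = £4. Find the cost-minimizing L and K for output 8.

Cost minimization requires the marginal rate of technical substitution to equal the input-price ratio: MP_L/MP_K = w/r.
Here MP_L/MP_K = (1/4)·(K/L)/(1/2) = 0.5·(K/L). Setting this equal to 2/4 = 0.5 gives K = L.
Substituting into Q = 8: L^(1/4)·(L)^(1/2) = 8.
Solving, L = 16 and K = 16.

L* = 16, K* = 16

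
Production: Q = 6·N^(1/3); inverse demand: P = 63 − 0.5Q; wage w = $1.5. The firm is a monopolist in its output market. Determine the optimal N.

N* = 216

Marginal revenue from the inverse demand is MR = 63 − Q.
The marginal product is MP_N = 2·N^(-2/3).
A monopolist hires until marginal revenue product equals the wage: MR·MP_N = w.
At N, Q = 6·N^(1/3). Substituting and solving: (63 − 6·N^(1/3))·2·N^(-2/3) = 1.5 gives N = 216.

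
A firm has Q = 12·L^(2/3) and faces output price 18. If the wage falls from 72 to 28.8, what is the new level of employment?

From P·MP_L = w with MP_L = 8·L^(-1/3), the labor demand is L(w) = (144/w)^(3).
At w = 72: L = 8. At w = 28.8: L = 125.

L* = 125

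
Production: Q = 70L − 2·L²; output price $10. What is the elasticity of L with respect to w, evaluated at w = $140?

ε = -0.25

From P·MP_L = w with MP_L = 70 − 4L, labor demand is L(w) = (70 − w/10)/4.
dL/dw = −1/(40) = -0.025.
At w = 140, L = 14, so ε = (dL/dw)·(w/L) = (-0.025)·(140/14) = -0.25.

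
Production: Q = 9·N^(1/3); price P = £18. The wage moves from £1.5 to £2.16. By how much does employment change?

From P·MP_N = w with MP_N = 3·N^(-2/3), the labor demand is N(w) = (54/w)^(3/2).
At w = 1.5: N = 216. At w = 2.16: N = 125.
ΔN = 125 − 216 = -91.

ΔN = -91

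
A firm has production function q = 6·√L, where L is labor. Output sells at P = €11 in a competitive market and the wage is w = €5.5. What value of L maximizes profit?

L* = 36

MP_L = (1/2)·6·L^(-1/2) = 3·L^(-1/2).
Profit maximization for a price taker requires P·MP_L = w: 11·3·L^(-1/2) = 5.5.
So L^(-1/2) = 1/6, which gives L = 36.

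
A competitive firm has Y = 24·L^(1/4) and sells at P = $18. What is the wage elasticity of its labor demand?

ε = -4/3

MP_L = (1/4)·24·L^(-3/4), so P·MP_L = w gives 108·L^(-3/4) = w.
Solving, L(w) = (108/w)^(4/3). This is a constant-elasticity form: L ∝ w^(−4/3), so ε = −4/3.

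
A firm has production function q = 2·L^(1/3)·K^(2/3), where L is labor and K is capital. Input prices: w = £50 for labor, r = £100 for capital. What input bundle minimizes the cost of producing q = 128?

L* = 64, K* = 64

Cost minimization requires the marginal rate of technical substitution to equal the input-price ratio: MP_L/MP_K = w/r.
Here MP_L/MP_K = (1/3)·(K/L)/(2/3) = 0.5·(K/L). Setting this equal to 50/100 = 0.5 gives K = L.
Substituting into q = 128: 2·L^(1/3)·(L)^(2/3) = 128.
Solving, L = 64 and K = 64.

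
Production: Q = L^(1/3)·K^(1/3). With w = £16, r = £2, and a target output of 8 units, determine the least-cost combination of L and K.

L* = 8, K* = 64

Cost minimization requires the marginal rate of technical substitution to equal the input-price ratio: MP_L/MP_K = w/r.
Here MP_L/MP_K = (1/3)·(K/L)/(1/3) = (K/L). Setting this equal to 16/2 = 8 gives K = 8L.
Substituting into Q = 8: L^(1/3)·(8L)^(1/3) = 8.
Solving, L = 8 and K = 64.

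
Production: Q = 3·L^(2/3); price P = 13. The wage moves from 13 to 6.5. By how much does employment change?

ΔL = 56

From P·MP_L = w with MP_L = 2·L^(-1/3), the labor demand is L(w) = (26/w)^(3).
At w = 13: L = 8. At w = 6.5: L = 64.
ΔL = 64 − 8 = 56.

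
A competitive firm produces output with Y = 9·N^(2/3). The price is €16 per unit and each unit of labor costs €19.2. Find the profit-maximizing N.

MP_N = (2/3)·9·N^(-1/3) = 6·N^(-1/3).
Profit maximization for a price taker requires P·MP_N = w: 16·6·N^(-1/3) = 19.2.
So N^(-1/3) = 0.2, which gives N = 125.

N* = 125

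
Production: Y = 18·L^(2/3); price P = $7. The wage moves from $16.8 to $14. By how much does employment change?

ΔL = 91

From P·MP_L = w with MP_L = 12·L^(-1/3), the labor demand is L(w) = (84/w)^(3).
At w = 16.8: L = 125. At w = 14: L = 216.
ΔL = 216 − 125 = 91.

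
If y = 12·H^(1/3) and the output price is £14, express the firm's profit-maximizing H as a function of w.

MP_H = (1/3)·12·H^(-2/3) = 4·H^(-2/3).
Setting P·MP_H = w: 56·H^(-2/3) = w.
Solving for H: H^(-2/3) = w/56, so H = (56/w)^(3/2).

H(w) = (56/w)^(3/2)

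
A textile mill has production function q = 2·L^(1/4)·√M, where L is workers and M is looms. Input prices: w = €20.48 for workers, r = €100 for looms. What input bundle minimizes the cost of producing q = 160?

Cost minimization requires the marginal rate of technical substitution to equal the input-price ratio: MP_L/MP_M = w/r.
Here MP_L/MP_M = (1/4)·(M/L)/(1/2) = 0.5·(M/L). Setting this equal to 20.48/100 = 0.2048 gives M = 0.4096L.
Substituting into q = 160: 2·L^(1/4)·(0.4096L)^(1/2) = 160.
Solving, L = 625 and M = 256.

L* = 625, M* = 256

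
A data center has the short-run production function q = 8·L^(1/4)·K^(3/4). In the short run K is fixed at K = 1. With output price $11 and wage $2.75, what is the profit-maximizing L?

With K = 1, MP_L = (1/4)·8·L^(-3/4)·1^(3/4) = 2·L^(-3/4).
Profit maximization for a price taker requires P·MP_L = w: 11·2·L^(-3/4) = 2.75.
So L^(-3/4) = 0.125, which gives L = 16.

L* = 16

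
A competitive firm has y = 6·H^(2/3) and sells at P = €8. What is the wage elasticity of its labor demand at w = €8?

ε = -3

MP_H = (2/3)·6·H^(-1/3), so P·MP_H = w gives 32·H^(-1/3) = w.
Solving, H(w) = (32/w)^(3). This is a constant-elasticity form: H ∝ w^(−3), so ε = −3.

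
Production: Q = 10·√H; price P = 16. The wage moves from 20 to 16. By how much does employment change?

From P·MP_H = w with MP_H = 5·H^(-1/2), the labor demand is H(w) = (80/w)^(2).
At w = 20: H = 16. At w = 16: H = 25.
ΔH = 25 − 16 = 9.

ΔH = 9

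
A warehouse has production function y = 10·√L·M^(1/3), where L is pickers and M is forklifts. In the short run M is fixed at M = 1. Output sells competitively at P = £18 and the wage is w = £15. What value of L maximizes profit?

L* = 36

With M = 1, MP_L = (1/2)·10·L^(-1/2)·1^(1/3) = 5·L^(-1/2).
Profit maximization for a price taker requires P·MP_L = w: 18·5·L^(-1/2) = 15.
So L^(-1/2) = 1/6, which gives L = 36.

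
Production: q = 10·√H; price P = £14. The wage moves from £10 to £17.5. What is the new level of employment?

From P·MP_H = w with MP_H = 5·H^(-1/2), the labor demand is H(w) = (70/w)^(2).
At w = 10: H = 49. At w = 17.5: H = 16.

H* = 16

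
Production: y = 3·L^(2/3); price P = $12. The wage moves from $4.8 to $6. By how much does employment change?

From P·MP_L = w with MP_L = 2·L^(-1/3), the labor demand is L(w) = (24/w)^(3).
At w = 4.8: L = 125. At w = 6: L = 64.
ΔL = 64 − 125 = -61.

ΔL = -61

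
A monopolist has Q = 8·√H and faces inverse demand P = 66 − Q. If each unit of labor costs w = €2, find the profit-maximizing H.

H* = 16

Marginal revenue from the inverse demand is MR = 66 − 2Q.
The marginal product is MP_H = 4·H^(-1/2).
A monopolist hires until marginal revenue product equals the wage: MR·MP_H = w.
At H, Q = 8·√H. Substituting and solving: (66 − 16·√H)·4·H^(-1/2) = 2 gives H = 16.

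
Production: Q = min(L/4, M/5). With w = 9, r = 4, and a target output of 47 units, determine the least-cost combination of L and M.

With a fixed-proportions technology, the cost-minimizing bundle uses no slack in either input: L/4 = M/5 = Q.
So L = 4·47 = 188 and M = 5·47 = 235.

L* = 188, M* = 235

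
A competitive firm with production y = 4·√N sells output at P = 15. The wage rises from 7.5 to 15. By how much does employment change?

From P·MP_N = w with MP_N = 2·N^(-1/2), the labor demand is N(w) = (30/w)^(2).
At w = 7.5: N = 16. At w = 15: N = 4.
ΔN = 4 − 16 = -12.

ΔN = -12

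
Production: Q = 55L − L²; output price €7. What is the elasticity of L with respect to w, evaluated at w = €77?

From P·MP_L = w with MP_L = 55 − 2L, labor demand is L(w) = (55 − w/7)/2.
dL/dw = −1/(14) = -1/14.
At w = 77, L = 22, so ε = (dL/dw)·(w/L) = (-1/14)·(77/22) = -0.25.

ε = -0.25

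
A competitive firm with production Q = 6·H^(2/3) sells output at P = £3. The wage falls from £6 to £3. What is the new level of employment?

From P·MP_H = w with MP_H = 4·H^(-1/3), the labor demand is H(w) = (12/w)^(3).
At w = 6: H = 8. At w = 3: H = 64.

H* = 64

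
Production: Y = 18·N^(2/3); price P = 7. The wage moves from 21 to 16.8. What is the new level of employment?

N* = 125

From P·MP_N = w with MP_N = 12·N^(-1/3), the labor demand is N(w) = (84/w)^(3).
At w = 21: N = 64. At w = 16.8: N = 125.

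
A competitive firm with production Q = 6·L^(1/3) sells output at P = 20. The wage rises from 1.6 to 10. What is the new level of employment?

L* = 8

From P·MP_L = w with MP_L = 2·L^(-2/3), the labor demand is L(w) = (40/w)^(3/2).
At w = 1.6: L = 125. At w = 10: L = 8.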